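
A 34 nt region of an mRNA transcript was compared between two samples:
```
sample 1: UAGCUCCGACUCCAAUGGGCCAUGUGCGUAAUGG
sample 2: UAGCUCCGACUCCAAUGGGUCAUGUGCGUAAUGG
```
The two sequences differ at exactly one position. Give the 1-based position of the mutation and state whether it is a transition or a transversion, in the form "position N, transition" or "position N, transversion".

position 20, transition

The sequences differ only at position 20: C→U (pyrimidine→pyrimidine), a transition.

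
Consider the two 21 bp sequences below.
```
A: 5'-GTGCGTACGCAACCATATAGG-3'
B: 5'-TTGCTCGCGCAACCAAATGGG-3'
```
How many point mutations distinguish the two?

6

Comparing position by position, 6 positions differ: 1 (G/T), 5 (G/T), 6 (T/C), 7 (A/G), 16 (T/A), 19 (A/G).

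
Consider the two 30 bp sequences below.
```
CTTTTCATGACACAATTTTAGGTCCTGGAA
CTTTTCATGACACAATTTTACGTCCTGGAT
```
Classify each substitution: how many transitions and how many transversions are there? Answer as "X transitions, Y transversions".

0 transitions, 2 transversions

Transitions (purine↔purine or pyrimidine↔pyrimidine): none.
Transversions (purine↔pyrimidine): 21 G→C, 30 A→T.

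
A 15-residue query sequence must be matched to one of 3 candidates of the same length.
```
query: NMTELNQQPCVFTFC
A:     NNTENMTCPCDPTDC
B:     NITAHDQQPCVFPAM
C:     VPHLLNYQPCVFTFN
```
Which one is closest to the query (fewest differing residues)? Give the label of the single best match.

Hamming distances to query — A: 8; B: 7; C: 6.
Smallest is C with 6 mismatches.

C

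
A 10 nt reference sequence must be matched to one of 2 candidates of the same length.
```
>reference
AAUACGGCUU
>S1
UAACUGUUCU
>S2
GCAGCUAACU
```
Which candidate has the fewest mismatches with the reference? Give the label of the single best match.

S1

Hamming distances to reference — S1: 7; S2: 8.
Smallest is S1 with 7 mismatches.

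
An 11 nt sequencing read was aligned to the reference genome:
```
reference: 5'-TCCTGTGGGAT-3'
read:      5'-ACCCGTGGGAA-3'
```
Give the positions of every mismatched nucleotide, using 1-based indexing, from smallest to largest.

Scanning 1-based: 1: T/A; 4: T/C; 11: T/A.

1, 4, 11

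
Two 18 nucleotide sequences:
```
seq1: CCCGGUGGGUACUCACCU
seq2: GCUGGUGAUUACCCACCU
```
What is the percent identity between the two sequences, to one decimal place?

72.2%

Mismatches at positions 1, 3, 8, 9, 13 (1-based): 5 of 18.
Identical positions: 13/18 = 72.22% → 72.2%.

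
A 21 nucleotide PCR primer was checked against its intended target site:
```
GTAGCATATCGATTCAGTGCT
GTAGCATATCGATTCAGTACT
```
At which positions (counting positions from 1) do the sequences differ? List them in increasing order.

Scanning 1-based: 19: G/A.

19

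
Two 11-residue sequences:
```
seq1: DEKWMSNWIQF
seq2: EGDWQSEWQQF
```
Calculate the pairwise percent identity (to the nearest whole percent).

6 positions differ (1, 2, 3, 5, 7, 9), so 5 of 11 match: 5/11 = 45.45%.

45%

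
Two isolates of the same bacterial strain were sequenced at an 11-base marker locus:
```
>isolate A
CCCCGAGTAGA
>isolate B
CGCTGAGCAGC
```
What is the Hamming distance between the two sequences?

Mismatches (1-based): site 2: C→G; site 4: C→T; site 8: T→C; site 11: A→C.

4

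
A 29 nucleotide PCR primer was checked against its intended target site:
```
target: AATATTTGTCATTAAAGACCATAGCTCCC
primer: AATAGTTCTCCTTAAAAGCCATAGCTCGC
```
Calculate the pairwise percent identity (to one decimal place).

79.3%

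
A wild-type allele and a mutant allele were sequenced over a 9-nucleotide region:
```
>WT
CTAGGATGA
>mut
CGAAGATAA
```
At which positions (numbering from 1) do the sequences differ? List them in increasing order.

Differences at position 2 (T→G), position 4 (G→A), position 8 (G→A).

2, 4, 8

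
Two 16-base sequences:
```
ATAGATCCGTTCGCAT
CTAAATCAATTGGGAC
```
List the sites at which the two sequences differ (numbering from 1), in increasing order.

1, 4, 8, 9, 12, 14, 16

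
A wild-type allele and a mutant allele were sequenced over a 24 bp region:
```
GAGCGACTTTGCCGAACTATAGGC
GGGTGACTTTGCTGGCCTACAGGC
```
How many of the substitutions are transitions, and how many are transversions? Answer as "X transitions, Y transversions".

Mismatches (1-based):
position 2: A→G (purine→purine, transition)
position 4: C→T (pyrimidine→pyrimidine, transition)
position 13: C→T (pyrimidine→pyrimidine, transition)
position 15: A→G (purine→purine, transition)
position 16: A→C (purine→pyrimidine, transversion)
position 20: T→C (pyrimidine→pyrimidine, transition)

5 transitions, 1 transversion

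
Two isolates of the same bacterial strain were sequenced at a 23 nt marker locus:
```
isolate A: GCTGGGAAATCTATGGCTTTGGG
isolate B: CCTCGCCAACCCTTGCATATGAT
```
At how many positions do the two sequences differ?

12

Comparing position by position, 12 positions differ: 1 (G/C), 4 (G/C), 6 (G/C), 7 (A/C), 10 (T/C), 12 (T/C), 13 (A/T), 16 (G/C), 17 (C/A), 19 (T/A), 22 (G/A), 23 (G/T).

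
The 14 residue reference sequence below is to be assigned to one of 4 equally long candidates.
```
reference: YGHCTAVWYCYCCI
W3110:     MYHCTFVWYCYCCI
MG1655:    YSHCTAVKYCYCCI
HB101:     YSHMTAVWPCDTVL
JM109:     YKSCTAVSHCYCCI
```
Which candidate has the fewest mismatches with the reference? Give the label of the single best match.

MG1655

Hamming distances to reference — W3110: 3; MG1655: 2; HB101: 7; JM109: 4.
Smallest is MG1655 with 2 mismatches.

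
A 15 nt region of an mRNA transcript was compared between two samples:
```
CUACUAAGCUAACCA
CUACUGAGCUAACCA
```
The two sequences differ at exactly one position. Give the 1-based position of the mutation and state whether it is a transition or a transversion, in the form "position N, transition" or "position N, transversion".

position 6, transition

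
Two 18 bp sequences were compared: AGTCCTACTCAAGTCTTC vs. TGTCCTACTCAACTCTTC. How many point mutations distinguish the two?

Mismatches (1-based): base 1: A→T; base 13: G→C.

2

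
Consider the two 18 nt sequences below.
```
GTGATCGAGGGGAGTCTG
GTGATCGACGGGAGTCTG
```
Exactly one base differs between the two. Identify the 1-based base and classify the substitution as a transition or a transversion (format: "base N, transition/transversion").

base 9, transversion

The sequences differ only at base 9: G→C (purine→pyrimidine), a transversion.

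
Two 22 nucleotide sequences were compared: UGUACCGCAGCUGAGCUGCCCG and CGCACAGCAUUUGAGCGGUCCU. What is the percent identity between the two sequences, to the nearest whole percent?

64%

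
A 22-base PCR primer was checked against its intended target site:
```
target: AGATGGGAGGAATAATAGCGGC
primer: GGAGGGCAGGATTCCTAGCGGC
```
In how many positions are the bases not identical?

6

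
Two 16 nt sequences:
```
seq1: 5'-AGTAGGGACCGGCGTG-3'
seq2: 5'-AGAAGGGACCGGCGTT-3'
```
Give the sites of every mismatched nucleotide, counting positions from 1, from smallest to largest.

Differences at site 3 (T→A), site 16 (G→T).

3, 16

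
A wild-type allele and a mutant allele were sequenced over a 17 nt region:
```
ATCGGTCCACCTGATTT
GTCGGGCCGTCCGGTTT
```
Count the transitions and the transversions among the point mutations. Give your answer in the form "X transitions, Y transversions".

Mismatches (1-based):
position 1: A→G (purine→purine, transition)
position 6: T→G (pyrimidine→purine, transversion)
position 9: A→G (purine→purine, transition)
position 10: C→T (pyrimidine→pyrimidine, transition)
position 12: T→C (pyrimidine→pyrimidine, transition)
position 14: A→G (purine→purine, transition)

5 transitions, 1 transversion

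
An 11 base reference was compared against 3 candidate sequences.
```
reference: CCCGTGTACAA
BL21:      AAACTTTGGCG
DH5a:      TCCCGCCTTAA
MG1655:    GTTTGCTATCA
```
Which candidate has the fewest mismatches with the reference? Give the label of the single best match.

DH5a

BL21 differs at 9 bases; DH5a differs at 7 bases; MG1655 differs at 8 bases. The closest is DH5a.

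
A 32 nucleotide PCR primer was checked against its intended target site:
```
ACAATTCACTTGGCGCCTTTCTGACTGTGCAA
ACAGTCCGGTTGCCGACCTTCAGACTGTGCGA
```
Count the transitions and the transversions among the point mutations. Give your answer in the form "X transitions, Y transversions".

5 transitions, 4 transversions

Mismatches (1-based):
base 4: A→G (purine→purine, transition)
base 6: T→C (pyrimidine→pyrimidine, transition)
base 8: A→G (purine→purine, transition)
base 9: C→G (pyrimidine→purine, transversion)
base 13: G→C (purine→pyrimidine, transversion)
base 16: C→A (pyrimidine→purine, transversion)
base 18: T→C (pyrimidine→pyrimidine, transition)
base 22: T→A (pyrimidine→purine, transversion)
base 31: A→G (purine→purine, transition)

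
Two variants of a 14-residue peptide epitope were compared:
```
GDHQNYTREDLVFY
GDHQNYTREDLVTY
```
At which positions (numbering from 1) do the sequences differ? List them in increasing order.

Differences at position 13 (F→T).

13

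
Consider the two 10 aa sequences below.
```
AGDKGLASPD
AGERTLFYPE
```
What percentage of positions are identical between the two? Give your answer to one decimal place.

40.0%

6 positions differ (3, 4, 5, 7, 8, 10), so 4 of 10 match: 4/10 = 40%.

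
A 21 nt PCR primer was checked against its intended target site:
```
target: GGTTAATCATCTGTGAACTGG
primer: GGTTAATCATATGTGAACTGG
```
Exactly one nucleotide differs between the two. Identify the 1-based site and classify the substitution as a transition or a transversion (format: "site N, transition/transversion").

The sequences differ only at site 11: C→A (pyrimidine→purine), a transversion.

site 11, transversion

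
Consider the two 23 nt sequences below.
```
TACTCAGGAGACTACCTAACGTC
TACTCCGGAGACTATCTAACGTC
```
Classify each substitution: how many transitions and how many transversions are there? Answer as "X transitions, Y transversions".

1 transition, 1 transversion

Transitions (purine↔purine or pyrimidine↔pyrimidine): 15 C→T.
Transversions (purine↔pyrimidine): 6 A→C.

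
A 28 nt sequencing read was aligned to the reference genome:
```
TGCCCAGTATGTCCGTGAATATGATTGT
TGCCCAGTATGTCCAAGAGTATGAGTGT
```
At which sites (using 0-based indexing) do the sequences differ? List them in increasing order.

14, 15, 18, 24

Differences at site 14 (G→A), site 15 (T→A), site 18 (A→G), site 24 (T→G).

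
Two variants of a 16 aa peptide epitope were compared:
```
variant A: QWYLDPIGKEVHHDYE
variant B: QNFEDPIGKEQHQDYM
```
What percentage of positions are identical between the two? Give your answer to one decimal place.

62.5%

6 positions differ (2, 3, 4, 11, 13, 16), so 10 of 16 match: 10/16 = 62.5%.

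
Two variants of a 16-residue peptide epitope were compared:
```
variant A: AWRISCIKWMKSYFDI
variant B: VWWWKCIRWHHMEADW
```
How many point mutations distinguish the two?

11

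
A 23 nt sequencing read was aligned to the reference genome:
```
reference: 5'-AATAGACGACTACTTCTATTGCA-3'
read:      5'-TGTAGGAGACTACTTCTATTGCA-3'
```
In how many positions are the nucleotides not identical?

The sequences differ at positions 1, 2, 6, 7 (1-based) — 4 in total.

4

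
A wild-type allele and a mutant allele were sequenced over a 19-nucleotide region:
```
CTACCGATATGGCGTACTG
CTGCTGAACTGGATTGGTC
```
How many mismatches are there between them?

9

The sequences differ at positions 3, 5, 8, 9, 13, 14, 16, 17, 19 (1-based) — 9 in total.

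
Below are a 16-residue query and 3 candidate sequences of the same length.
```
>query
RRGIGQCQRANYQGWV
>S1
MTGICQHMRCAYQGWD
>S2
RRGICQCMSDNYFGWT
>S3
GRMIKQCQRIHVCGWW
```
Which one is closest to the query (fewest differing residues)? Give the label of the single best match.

S1 differs at 8 residues; S2 differs at 6 residues; S3 differs at 8 residues. The closest is S2.

S2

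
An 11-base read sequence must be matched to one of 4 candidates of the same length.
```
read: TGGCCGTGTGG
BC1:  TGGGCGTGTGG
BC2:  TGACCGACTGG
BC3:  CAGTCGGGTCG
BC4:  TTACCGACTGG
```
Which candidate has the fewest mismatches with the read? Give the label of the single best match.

Hamming distances to read — BC1: 1; BC2: 3; BC3: 5; BC4: 4.
Smallest is BC1 with 1 mismatch.

BC1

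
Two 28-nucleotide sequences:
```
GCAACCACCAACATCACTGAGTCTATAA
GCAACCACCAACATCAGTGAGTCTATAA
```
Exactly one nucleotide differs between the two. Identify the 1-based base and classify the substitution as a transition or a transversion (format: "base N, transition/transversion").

base 17, transversion

The sequences differ only at base 17: C→G (pyrimidine→purine), a transversion.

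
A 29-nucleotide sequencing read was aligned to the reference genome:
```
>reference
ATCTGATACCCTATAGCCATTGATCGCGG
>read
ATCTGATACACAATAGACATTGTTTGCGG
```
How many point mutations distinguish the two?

The sequences differ at sites 10, 12, 17, 23, 25 (1-based) — 5 in total.

5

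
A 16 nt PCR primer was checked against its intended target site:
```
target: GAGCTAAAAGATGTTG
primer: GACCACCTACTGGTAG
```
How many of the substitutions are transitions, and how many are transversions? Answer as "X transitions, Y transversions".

Transitions (purine↔purine or pyrimidine↔pyrimidine): none.
Transversions (purine↔pyrimidine): 3 G→C, 5 T→A, 6 A→C, 7 A→C, 8 A→T, 10 G→C, 11 A→T, 12 T→G, 15 T→A.

0 transitions, 9 transversions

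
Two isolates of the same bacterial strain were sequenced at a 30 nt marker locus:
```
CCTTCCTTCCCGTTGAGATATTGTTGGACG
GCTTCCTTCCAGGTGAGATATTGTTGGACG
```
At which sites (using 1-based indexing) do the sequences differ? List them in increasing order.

Scanning 1-based: 1: C/G; 11: C/A; 13: T/G.

1, 11, 13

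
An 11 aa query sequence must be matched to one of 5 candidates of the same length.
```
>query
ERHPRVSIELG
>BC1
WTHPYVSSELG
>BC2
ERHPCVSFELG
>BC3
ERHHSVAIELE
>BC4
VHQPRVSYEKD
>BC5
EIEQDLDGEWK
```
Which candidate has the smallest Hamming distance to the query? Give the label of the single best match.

BC2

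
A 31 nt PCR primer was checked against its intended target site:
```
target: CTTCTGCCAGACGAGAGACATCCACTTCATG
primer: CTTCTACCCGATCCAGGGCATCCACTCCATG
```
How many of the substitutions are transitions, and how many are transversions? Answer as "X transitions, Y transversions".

6 transitions, 3 transversions

Transitions (purine↔purine or pyrimidine↔pyrimidine): 6 G→A, 12 C→T, 15 G→A, 16 A→G, 18 A→G, 27 T→C.
Transversions (purine↔pyrimidine): 9 A→C, 13 G→C, 14 A→C.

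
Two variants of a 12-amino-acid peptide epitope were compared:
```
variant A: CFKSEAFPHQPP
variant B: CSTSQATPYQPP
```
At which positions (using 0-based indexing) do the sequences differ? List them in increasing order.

Scanning 0-based: 1: F/S; 2: K/T; 4: E/Q; 6: F/T; 8: H/Y.

1, 2, 4, 6, 8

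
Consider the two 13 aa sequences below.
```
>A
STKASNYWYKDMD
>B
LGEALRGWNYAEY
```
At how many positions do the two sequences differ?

Comparing position by position, 11 positions differ: 1 (S/L), 2 (T/G), 3 (K/E), 5 (S/L), 6 (N/R), 7 (Y/G), 9 (Y/N), 10 (K/Y), 11 (D/A), 12 (M/E), 13 (D/Y).

11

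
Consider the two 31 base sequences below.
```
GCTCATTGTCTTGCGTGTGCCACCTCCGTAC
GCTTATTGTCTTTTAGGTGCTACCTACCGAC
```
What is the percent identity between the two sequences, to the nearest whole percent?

71%

9 positions differ (4, 13, 14, 15, 16, 21, 26, 28, 29), so 22 of 31 match: 22/31 = 70.97%.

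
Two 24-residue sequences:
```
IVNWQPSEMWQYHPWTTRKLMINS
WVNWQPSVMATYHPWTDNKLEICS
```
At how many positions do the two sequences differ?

Comparing position by position, 8 positions differ: 1 (I/W), 8 (E/V), 10 (W/A), 11 (Q/T), 17 (T/D), 18 (R/N), 21 (M/E), 23 (N/C).

8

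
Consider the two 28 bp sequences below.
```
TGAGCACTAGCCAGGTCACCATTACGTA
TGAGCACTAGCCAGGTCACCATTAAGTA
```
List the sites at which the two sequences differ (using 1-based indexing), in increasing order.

Differences at site 25 (C→A).

25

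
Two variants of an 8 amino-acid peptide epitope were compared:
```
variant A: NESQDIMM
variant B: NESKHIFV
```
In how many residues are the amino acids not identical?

4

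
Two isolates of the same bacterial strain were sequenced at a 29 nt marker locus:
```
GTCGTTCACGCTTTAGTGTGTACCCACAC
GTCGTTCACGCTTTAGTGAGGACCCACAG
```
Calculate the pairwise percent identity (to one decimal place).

Mismatches at positions 19, 21, 29 (1-based): 3 of 29.
Identical positions: 26/29 = 89.66% → 89.7%.

89.7%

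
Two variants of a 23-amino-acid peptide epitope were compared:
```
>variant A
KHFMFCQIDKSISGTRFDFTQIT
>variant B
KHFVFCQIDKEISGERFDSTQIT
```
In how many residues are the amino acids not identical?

4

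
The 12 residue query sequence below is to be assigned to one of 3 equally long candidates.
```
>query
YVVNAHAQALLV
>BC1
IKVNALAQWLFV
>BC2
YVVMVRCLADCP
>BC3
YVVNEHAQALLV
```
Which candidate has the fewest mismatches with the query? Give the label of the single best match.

BC1 differs at 5 positions; BC2 differs at 8 positions; BC3 differs at 1 position. The closest is BC3.

BC3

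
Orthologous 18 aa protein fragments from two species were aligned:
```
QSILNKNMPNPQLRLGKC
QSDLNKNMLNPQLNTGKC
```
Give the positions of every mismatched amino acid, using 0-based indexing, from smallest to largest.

2, 8, 13, 14

Scanning 0-based: 2: I/D; 8: P/L; 13: R/N; 14: L/T.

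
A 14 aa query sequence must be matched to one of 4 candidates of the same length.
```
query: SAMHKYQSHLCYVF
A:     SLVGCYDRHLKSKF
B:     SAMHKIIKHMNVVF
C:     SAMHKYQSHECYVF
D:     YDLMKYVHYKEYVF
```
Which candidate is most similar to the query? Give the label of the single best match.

C

Hamming distances to query — A: 9; B: 6; C: 1; D: 9.
Smallest is C with 1 mismatch.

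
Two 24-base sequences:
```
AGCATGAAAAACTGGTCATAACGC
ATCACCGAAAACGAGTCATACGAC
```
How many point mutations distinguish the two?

Comparing position by position, 9 bases differ: 2 (G/T), 5 (T/C), 6 (G/C), 7 (A/G), 13 (T/G), 14 (G/A), 21 (A/C), 22 (C/G), 23 (G/A).

9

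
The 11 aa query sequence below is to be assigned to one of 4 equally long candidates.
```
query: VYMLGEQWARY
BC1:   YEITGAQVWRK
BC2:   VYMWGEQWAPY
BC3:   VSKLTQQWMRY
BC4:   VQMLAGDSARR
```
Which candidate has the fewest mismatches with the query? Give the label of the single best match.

BC2

Hamming distances to query — BC1: 8; BC2: 2; BC3: 5; BC4: 6.
Smallest is BC2 with 2 mismatches.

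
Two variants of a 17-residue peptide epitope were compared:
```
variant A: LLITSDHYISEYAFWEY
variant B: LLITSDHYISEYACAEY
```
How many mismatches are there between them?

Mismatches (1-based): residue 14: F→C; residue 15: W→A.

2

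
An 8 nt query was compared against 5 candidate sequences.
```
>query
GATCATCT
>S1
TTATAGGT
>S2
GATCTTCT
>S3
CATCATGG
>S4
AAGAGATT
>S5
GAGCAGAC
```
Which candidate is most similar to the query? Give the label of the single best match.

S2

Hamming distances to query — S1: 6; S2: 1; S3: 3; S4: 6; S5: 4.
Smallest is S2 with 1 mismatch.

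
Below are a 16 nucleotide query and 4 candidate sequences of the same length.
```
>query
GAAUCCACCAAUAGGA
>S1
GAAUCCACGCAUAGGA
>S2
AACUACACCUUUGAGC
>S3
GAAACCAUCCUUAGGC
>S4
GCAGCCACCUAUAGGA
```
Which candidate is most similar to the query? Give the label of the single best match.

S1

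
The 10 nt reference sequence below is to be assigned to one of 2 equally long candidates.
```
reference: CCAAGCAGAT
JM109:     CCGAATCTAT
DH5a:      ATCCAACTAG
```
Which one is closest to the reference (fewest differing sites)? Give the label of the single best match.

JM109 differs at 5 sites; DH5a differs at 9 sites. The closest is JM109.

JM109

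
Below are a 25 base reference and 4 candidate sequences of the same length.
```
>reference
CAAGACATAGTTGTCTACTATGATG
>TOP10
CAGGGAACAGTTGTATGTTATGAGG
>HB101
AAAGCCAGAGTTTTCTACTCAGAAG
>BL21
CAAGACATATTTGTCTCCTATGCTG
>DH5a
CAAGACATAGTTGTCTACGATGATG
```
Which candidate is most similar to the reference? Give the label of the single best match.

TOP10 differs at 8 bases; HB101 differs at 7 bases; BL21 differs at 3 bases; DH5a differs at 1 base. The closest is DH5a.

DH5a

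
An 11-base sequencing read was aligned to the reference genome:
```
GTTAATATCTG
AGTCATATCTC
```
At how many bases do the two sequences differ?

4

Comparing position by position, 4 bases differ: 1 (G/A), 2 (T/G), 4 (A/C), 11 (G/C).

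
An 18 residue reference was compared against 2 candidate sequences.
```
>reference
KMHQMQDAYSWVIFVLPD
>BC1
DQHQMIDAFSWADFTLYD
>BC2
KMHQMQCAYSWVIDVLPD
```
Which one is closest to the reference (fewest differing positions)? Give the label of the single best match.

BC1 differs at 8 positions; BC2 differs at 2 positions. The closest is BC2.

BC2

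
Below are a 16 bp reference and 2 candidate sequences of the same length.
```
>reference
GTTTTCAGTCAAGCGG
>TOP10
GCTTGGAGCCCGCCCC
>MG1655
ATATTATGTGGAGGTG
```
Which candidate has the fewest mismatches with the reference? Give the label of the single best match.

MG1655

Hamming distances to reference — TOP10: 9; MG1655: 8.
Smallest is MG1655 with 8 mismatches.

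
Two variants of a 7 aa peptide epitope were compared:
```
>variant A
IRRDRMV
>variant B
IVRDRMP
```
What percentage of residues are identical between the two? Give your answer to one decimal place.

Mismatches at positions 2, 7 (1-based): 2 of 7.
Identical positions: 5/7 = 71.43% → 71.4%.

71.4%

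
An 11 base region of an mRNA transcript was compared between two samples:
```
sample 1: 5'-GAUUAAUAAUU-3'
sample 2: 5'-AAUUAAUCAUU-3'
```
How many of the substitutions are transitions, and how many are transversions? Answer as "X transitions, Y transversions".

Transitions (purine↔purine or pyrimidine↔pyrimidine): 1 G→A.
Transversions (purine↔pyrimidine): 8 A→C.

1 transition, 1 transversion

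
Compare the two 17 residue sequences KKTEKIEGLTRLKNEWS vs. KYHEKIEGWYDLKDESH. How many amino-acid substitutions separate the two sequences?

Comparing position by position, 8 residues differ: 2 (K/Y), 3 (T/H), 9 (L/W), 10 (T/Y), 11 (R/D), 14 (N/D), 16 (W/S), 17 (S/H).

8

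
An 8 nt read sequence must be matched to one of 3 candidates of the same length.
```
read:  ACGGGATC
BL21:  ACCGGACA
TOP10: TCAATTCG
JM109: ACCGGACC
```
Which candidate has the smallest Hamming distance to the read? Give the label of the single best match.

Hamming distances to read — BL21: 3; TOP10: 7; JM109: 2.
Smallest is JM109 with 2 mismatches.

JM109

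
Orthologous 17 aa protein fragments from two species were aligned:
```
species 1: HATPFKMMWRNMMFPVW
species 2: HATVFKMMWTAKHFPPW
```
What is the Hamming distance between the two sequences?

Comparing position by position, 6 residues differ: 4 (P/V), 10 (R/T), 11 (N/A), 12 (M/K), 13 (M/H), 16 (V/P).

6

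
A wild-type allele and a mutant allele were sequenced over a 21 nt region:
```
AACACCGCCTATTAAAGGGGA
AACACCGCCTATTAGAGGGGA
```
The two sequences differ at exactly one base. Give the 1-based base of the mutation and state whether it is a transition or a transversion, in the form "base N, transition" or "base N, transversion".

Base 15 changes A→G. A is a purine and G is a purine, so this is a transition.

base 15, transition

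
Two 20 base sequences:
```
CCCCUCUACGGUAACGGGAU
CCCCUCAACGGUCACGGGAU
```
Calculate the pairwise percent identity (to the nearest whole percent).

2 positions differ (7, 13), so 18 of 20 match: 18/20 = 90%.

90%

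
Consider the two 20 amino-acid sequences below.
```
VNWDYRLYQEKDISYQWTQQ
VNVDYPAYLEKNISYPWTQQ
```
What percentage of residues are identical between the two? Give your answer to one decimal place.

6 positions differ (3, 6, 7, 9, 12, 16), so 14 of 20 match: 14/20 = 70%.

70.0%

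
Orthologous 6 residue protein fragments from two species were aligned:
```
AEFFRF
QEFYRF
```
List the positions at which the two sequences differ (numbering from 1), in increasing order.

Scanning 1-based: 1: A/Q; 4: F/Y.

1, 4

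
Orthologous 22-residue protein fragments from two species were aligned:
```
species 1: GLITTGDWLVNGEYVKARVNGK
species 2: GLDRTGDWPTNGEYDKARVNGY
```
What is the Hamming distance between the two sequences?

6

Comparing position by position, 6 residues differ: 3 (I/D), 4 (T/R), 9 (L/P), 10 (V/T), 15 (V/D), 22 (K/Y).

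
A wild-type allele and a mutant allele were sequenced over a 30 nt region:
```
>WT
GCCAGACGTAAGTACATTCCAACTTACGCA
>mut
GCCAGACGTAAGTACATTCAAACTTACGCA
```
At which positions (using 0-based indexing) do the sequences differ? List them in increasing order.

19

Scanning 0-based: 19: C/A.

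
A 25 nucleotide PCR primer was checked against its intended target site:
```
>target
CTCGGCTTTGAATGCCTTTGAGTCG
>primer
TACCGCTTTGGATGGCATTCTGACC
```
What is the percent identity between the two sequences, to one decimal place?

60.0%

Mismatches at positions 1, 2, 4, 11, 15, 17, 20, 21, 23, 25 (1-based): 10 of 25.
Identical positions: 15/25 = 60% → 60.0%.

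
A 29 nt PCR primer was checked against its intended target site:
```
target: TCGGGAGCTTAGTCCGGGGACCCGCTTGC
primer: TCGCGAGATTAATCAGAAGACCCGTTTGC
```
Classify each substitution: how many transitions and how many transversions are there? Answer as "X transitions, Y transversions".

Transitions (purine↔purine or pyrimidine↔pyrimidine): 12 G→A, 17 G→A, 18 G→A, 25 C→T.
Transversions (purine↔pyrimidine): 4 G→C, 8 C→A, 15 C→A.

4 transitions, 3 transversions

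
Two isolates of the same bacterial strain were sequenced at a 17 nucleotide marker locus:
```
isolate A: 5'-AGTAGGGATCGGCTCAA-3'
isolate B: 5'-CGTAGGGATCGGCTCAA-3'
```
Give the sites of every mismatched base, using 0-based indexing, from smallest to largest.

Scanning 0-based: 0: A/C.

0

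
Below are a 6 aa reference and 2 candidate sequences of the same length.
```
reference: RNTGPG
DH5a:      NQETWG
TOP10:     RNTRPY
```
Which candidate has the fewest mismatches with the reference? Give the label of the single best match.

Hamming distances to reference — DH5a: 5; TOP10: 2.
Smallest is TOP10 with 2 mismatches.

TOP10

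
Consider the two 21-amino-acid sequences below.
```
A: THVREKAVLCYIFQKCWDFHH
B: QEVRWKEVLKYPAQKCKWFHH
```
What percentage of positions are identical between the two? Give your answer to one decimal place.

57.1%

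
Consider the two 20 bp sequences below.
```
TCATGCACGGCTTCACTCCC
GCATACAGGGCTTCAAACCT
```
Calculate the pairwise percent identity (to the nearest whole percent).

Mismatches at positions 1, 5, 8, 16, 17, 20 (1-based): 6 of 20.
Identical positions: 14/20 = 70% → 70%.

70%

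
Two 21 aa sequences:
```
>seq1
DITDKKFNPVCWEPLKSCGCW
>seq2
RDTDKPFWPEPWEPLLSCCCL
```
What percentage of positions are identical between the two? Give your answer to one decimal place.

Mismatches at positions 1, 2, 6, 8, 10, 11, 16, 19, 21 (1-based): 9 of 21.
Identical positions: 12/21 = 57.14% → 57.1%.

57.1%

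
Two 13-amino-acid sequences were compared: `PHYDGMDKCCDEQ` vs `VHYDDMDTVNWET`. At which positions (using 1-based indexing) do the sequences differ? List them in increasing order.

Scanning 1-based: 1: P/V; 5: G/D; 8: K/T; 9: C/V; 10: C/N; 11: D/W; 13: Q/T.

1, 5, 8, 9, 10, 11, 13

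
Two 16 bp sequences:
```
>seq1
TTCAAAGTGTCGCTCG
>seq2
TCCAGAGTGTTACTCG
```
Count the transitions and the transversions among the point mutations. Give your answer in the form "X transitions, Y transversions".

4 transitions, 0 transversions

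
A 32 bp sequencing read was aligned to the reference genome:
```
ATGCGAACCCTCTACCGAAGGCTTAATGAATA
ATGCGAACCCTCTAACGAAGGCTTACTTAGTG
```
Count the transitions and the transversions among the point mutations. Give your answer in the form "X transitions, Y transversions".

2 transitions, 3 transversions

Mismatches (1-based):
position 15: C→A (pyrimidine→purine, transversion)
position 26: A→C (purine→pyrimidine, transversion)
position 28: G→T (purine→pyrimidine, transversion)
position 30: A→G (purine→purine, transition)
position 32: A→G (purine→purine, transition)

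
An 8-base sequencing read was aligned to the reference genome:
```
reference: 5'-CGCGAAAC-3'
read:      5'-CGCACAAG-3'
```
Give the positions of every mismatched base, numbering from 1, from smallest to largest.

4, 5, 8

Differences at position 4 (G→A), position 5 (A→C), position 8 (C→G).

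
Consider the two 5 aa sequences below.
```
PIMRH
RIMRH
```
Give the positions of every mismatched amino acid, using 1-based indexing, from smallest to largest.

Scanning 1-based: 1: P/R.

1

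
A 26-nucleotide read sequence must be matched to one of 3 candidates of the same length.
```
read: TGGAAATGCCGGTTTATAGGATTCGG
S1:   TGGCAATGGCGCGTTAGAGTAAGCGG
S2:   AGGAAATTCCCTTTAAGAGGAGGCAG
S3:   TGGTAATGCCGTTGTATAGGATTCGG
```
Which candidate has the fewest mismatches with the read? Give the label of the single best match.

Hamming distances to read — S1: 8; S2: 9; S3: 3.
Smallest is S3 with 3 mismatches.

S3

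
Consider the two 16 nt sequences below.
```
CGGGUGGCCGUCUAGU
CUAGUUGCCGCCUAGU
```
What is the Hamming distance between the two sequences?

Mismatches (1-based): site 2: G→U; site 3: G→A; site 6: G→U; site 11: U→C.

4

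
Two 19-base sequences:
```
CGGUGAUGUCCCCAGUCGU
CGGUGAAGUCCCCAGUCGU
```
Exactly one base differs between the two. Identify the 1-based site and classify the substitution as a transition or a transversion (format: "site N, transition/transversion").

Site 7 changes U→A. U is a pyrimidine and A is a purine, so this is a transversion.

site 7, transversion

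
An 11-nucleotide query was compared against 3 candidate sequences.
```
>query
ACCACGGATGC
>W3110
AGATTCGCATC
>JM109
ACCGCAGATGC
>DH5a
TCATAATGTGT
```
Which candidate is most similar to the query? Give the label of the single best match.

Hamming distances to query — W3110: 8; JM109: 2; DH5a: 8.
Smallest is JM109 with 2 mismatches.

JM109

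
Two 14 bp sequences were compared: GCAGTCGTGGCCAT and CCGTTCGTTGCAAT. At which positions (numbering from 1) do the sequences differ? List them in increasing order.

Differences at position 1 (G→C), position 3 (A→G), position 4 (G→T), position 9 (G→T), position 12 (C→A).

1, 3, 4, 9, 12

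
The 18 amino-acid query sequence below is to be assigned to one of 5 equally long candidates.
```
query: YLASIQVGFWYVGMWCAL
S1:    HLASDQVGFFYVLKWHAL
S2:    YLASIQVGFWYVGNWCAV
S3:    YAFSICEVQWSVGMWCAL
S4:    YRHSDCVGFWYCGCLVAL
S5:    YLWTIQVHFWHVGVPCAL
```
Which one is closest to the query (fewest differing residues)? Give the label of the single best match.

S1 differs at 6 residues; S2 differs at 2 residues; S3 differs at 7 residues; S4 differs at 8 residues; S5 differs at 6 residues. The closest is S2.

S2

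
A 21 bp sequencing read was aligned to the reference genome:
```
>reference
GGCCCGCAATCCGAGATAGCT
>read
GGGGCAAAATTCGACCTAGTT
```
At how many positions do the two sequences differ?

Comparing position by position, 8 positions differ: 3 (C/G), 4 (C/G), 6 (G/A), 7 (C/A), 11 (C/T), 15 (G/C), 16 (A/C), 20 (C/T).

8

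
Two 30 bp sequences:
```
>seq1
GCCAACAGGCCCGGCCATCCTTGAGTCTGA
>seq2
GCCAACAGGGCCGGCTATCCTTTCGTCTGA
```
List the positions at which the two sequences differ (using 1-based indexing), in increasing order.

10, 16, 23, 24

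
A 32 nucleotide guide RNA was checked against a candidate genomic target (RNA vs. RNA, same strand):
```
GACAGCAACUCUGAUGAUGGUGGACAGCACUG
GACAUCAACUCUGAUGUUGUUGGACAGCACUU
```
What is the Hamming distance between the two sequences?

Mismatches (1-based): site 5: G→U; site 17: A→U; site 20: G→U; site 32: G→U.

4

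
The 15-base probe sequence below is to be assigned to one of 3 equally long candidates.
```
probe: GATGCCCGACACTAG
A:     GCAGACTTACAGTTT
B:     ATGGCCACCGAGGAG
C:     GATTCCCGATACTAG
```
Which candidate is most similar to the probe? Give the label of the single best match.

C

A differs at 8 positions; B differs at 9 positions; C differs at 2 positions. The closest is C.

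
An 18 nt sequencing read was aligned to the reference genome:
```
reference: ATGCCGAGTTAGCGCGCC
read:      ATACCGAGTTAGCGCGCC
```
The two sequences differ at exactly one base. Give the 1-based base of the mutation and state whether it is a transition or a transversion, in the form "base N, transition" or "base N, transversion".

Base 3 changes G→A. G is a purine and A is a purine, so this is a transition.

base 3, transition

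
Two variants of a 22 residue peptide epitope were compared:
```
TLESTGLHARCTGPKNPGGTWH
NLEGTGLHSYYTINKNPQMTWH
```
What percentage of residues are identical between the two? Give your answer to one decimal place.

59.1%

Mismatches at positions 1, 4, 9, 10, 11, 13, 14, 18, 19 (1-based): 9 of 22.
Identical positions: 13/22 = 59.09% → 59.1%.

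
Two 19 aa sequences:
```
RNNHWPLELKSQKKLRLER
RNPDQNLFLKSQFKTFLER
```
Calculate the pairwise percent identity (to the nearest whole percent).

58%

Mismatches at positions 3, 4, 5, 6, 8, 13, 15, 16 (1-based): 8 of 19.
Identical positions: 11/19 = 57.89% → 58%.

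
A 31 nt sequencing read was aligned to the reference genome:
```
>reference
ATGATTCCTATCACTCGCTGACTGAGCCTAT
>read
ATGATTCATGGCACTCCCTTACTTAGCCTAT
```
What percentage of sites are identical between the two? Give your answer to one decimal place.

80.6%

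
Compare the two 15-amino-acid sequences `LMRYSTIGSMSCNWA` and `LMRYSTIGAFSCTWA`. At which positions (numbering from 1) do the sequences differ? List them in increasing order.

9, 10, 13

Scanning 1-based: 9: S/A; 10: M/F; 13: N/T.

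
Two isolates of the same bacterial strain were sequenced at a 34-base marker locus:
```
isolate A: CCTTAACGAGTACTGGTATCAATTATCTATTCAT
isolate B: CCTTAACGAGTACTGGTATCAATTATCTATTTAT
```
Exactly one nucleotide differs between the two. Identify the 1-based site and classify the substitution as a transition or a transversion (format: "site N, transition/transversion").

Site 32 changes C→T. C is a pyrimidine and T is a pyrimidine, so this is a transition.

site 32, transition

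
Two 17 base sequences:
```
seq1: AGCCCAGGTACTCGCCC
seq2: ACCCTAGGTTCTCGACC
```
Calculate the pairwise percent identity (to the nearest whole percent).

76%

Mismatches at positions 2, 5, 10, 15 (1-based): 4 of 17.
Identical positions: 13/17 = 76.47% → 76%.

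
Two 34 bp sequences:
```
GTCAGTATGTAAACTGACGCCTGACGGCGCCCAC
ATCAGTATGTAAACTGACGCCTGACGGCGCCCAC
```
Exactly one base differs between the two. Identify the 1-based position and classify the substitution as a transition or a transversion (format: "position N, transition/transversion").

Position 1 changes G→A. G is a purine and A is a purine, so this is a transition.

position 1, transition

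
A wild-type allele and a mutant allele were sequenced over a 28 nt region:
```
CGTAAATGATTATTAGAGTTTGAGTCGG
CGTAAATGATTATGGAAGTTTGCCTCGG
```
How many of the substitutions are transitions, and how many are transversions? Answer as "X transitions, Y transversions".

2 transitions, 3 transversions

Mismatches (1-based):
site 14: T→G (pyrimidine→purine, transversion)
site 15: A→G (purine→purine, transition)
site 16: G→A (purine→purine, transition)
site 23: A→C (purine→pyrimidine, transversion)
site 24: G→C (purine→pyrimidine, transversion)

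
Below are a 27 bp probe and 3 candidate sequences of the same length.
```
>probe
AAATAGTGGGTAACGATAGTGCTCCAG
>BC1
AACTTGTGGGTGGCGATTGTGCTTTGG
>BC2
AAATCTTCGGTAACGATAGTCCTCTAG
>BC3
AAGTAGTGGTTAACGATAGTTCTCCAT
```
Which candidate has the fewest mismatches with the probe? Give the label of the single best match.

BC3

Hamming distances to probe — BC1: 8; BC2: 5; BC3: 4.
Smallest is BC3 with 4 mismatches.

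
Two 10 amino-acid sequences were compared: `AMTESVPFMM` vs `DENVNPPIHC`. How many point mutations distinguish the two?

Comparing position by position, 9 positions differ: 1 (A/D), 2 (M/E), 3 (T/N), 4 (E/V), 5 (S/N), 6 (V/P), 8 (F/I), 9 (M/H), 10 (M/C).

9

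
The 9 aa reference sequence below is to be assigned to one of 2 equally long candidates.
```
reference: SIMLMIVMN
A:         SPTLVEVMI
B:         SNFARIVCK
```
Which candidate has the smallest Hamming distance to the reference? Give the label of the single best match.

A differs at 5 positions; B differs at 6 positions. The closest is A.

A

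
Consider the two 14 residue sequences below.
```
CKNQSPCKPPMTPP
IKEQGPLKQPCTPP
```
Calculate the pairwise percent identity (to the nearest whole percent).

Mismatches at positions 1, 3, 5, 7, 9, 11 (1-based): 6 of 14.
Identical positions: 8/14 = 57.14% → 57%.

57%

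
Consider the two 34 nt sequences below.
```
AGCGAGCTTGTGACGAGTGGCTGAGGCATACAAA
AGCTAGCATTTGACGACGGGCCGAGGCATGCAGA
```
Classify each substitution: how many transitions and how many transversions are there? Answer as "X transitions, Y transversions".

3 transitions, 5 transversions

Transitions (purine↔purine or pyrimidine↔pyrimidine): 22 T→C, 30 A→G, 33 A→G.
Transversions (purine↔pyrimidine): 4 G→T, 8 T→A, 10 G→T, 17 G→C, 18 T→G.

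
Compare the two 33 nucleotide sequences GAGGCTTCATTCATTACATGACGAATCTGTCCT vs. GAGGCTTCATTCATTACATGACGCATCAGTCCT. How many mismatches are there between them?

The sequences differ at positions 24, 28 (1-based) — 2 in total.

2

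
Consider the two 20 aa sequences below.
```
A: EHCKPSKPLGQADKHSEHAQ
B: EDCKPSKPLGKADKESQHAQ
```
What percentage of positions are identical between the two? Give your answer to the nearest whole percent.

80%

Mismatches at positions 2, 11, 15, 17 (1-based): 4 of 20.
Identical positions: 16/20 = 80% → 80%.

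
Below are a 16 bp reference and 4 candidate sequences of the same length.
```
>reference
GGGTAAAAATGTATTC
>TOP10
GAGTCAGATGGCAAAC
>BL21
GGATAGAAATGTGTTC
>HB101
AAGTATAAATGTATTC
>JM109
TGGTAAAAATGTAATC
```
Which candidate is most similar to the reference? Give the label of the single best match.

JM109

Hamming distances to reference — TOP10: 8; BL21: 3; HB101: 3; JM109: 2.
Smallest is JM109 with 2 mismatches.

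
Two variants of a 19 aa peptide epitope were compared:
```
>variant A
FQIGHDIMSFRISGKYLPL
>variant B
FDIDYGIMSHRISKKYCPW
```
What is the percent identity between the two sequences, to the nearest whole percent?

58%

Mismatches at positions 2, 4, 5, 6, 10, 14, 17, 19 (1-based): 8 of 19.
Identical positions: 11/19 = 57.89% → 58%.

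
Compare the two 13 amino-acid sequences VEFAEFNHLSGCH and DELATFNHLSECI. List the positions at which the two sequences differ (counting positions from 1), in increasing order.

1, 3, 5, 11, 13

Scanning 1-based: 1: V/D; 3: F/L; 5: E/T; 11: G/E; 13: H/I.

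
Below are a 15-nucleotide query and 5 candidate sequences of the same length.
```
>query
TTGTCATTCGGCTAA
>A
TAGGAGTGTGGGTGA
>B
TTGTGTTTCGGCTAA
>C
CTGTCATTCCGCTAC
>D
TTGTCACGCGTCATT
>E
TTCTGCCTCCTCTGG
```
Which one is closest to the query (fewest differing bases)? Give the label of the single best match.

B

A differs at 8 bases; B differs at 2 bases; C differs at 3 bases; D differs at 6 bases; E differs at 8 bases. The closest is B.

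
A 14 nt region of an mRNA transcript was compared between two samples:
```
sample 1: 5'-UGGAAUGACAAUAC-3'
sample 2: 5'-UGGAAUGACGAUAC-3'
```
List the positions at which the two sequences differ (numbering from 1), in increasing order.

Scanning 1-based: 10: A/G.

10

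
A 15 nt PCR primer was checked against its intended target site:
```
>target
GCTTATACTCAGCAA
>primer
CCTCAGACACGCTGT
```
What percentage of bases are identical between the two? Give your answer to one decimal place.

40.0%

9 positions differ (1, 4, 6, 9, 11, 12, 13, 14, 15), so 6 of 15 match: 6/15 = 40%.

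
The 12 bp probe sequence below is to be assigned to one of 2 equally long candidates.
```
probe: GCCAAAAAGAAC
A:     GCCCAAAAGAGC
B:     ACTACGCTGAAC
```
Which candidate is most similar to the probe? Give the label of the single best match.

A

Hamming distances to probe — A: 2; B: 6.
Smallest is A with 2 mismatches.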